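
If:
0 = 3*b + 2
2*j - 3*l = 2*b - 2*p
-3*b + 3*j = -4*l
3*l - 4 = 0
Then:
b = -2/3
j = -22/9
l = 4/3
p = 34/9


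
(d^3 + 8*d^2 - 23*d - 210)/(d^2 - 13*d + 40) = (d^2 + 13*d + 42)/(d - 8)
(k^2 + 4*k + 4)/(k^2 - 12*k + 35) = (k^2 + 4*k + 4)/(k^2 - 12*k + 35)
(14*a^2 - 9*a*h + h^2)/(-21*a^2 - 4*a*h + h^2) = (-2*a + h)/(3*a + h)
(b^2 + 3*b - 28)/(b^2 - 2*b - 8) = (b + 7)/(b + 2)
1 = 1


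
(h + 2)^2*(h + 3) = h^3 + 7*h^2 + 16*h + 12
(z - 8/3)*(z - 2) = z^2 - 14*z/3 + 16/3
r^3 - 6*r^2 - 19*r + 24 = (r - 8)*(r - 1)*(r + 3)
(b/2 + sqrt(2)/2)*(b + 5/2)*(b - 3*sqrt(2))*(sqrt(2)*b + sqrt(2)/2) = sqrt(2)*b^4/2 - 2*b^3 + 3*sqrt(2)*b^3/2 - 6*b^2 - 19*sqrt(2)*b^2/8 - 9*sqrt(2)*b - 5*b/2 - 15*sqrt(2)/4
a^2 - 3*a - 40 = (a - 8)*(a + 5)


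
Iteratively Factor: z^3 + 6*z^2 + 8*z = (z + 2)*(z^2 + 4*z) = z*(z + 2)*(z + 4)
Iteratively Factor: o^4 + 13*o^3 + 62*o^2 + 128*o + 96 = (o + 2)*(o^3 + 11*o^2 + 40*o + 48) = (o + 2)*(o + 4)*(o^2 + 7*o + 12) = (o + 2)*(o + 4)^2*(o + 3)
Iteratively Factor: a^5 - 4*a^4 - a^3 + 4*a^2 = (a + 1)*(a^4 - 5*a^3 + 4*a^2) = a*(a + 1)*(a^3 - 5*a^2 + 4*a) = a^2*(a + 1)*(a^2 - 5*a + 4) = a^2*(a - 1)*(a + 1)*(a - 4)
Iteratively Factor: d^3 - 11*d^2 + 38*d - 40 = (d - 5)*(d^2 - 6*d + 8) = (d - 5)*(d - 4)*(d - 2)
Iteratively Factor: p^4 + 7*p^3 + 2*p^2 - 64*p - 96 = (p + 4)*(p^3 + 3*p^2 - 10*p - 24) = (p + 2)*(p + 4)*(p^2 + p - 12) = (p - 3)*(p + 2)*(p + 4)*(p + 4)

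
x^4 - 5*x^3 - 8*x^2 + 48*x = x*(x - 4)^2*(x + 3)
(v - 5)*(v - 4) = v^2 - 9*v + 20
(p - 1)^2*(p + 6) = p^3 + 4*p^2 - 11*p + 6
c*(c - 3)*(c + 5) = c^3 + 2*c^2 - 15*c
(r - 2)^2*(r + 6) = r^3 + 2*r^2 - 20*r + 24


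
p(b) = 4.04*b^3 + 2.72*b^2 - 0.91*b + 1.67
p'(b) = 12.12*b^2 + 5.44*b - 0.91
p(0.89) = 5.86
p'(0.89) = 13.53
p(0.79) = 4.64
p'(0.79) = 10.95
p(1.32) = 14.50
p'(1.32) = 27.39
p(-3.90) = -193.06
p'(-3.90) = 162.22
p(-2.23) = -27.58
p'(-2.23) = 47.23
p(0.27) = 1.70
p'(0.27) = 1.44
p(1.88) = 36.42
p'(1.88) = 52.15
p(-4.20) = -245.84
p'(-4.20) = 190.04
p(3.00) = 132.50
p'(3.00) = 124.49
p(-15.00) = -13007.68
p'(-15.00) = 2644.49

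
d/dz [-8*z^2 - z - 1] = -16*z - 1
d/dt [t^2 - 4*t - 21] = 2*t - 4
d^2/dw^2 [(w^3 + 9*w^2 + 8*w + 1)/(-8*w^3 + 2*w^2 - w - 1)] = 2*(-592*w^6 - 1512*w^5 + 264*w^4 + 643*w^3 + 291*w^2 - 21*w - 4)/(512*w^9 - 384*w^8 + 288*w^7 + 88*w^6 - 60*w^5 + 54*w^4 + 13*w^3 - 3*w^2 + 3*w + 1)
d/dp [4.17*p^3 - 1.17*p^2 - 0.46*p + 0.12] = 12.51*p^2 - 2.34*p - 0.46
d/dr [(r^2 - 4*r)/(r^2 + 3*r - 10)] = (7*r^2 - 20*r + 40)/(r^4 + 6*r^3 - 11*r^2 - 60*r + 100)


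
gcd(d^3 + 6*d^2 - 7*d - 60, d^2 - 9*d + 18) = d - 3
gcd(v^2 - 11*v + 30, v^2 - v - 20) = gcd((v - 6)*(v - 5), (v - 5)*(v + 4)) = v - 5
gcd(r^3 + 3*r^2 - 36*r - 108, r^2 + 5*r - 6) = r + 6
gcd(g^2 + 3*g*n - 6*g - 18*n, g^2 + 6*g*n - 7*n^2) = 1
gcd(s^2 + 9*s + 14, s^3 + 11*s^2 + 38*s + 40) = s + 2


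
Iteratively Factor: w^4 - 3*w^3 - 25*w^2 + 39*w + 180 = (w + 3)*(w^3 - 6*w^2 - 7*w + 60) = (w - 5)*(w + 3)*(w^2 - w - 12) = (w - 5)*(w - 4)*(w + 3)*(w + 3)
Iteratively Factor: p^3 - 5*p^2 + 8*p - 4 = (p - 2)*(p^2 - 3*p + 2) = (p - 2)^2*(p - 1)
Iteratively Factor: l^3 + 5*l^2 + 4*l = (l + 1)*(l^2 + 4*l) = l*(l + 1)*(l + 4)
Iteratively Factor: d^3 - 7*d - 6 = (d - 3)*(d^2 + 3*d + 2) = (d - 3)*(d + 1)*(d + 2)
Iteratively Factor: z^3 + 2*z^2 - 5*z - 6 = (z + 1)*(z^2 + z - 6) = (z - 2)*(z + 1)*(z + 3)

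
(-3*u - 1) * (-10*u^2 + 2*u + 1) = 30*u^3 + 4*u^2 - 5*u - 1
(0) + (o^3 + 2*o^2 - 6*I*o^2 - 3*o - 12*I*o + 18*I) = o^3 + 2*o^2 - 6*I*o^2 - 3*o - 12*I*o + 18*I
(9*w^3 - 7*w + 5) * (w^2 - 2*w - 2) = 9*w^5 - 18*w^4 - 25*w^3 + 19*w^2 + 4*w - 10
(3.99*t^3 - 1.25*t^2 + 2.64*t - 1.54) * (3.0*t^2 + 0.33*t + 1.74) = 11.97*t^5 - 2.4333*t^4 + 14.4501*t^3 - 5.9238*t^2 + 4.0854*t - 2.6796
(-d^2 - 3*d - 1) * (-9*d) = 9*d^3 + 27*d^2 + 9*d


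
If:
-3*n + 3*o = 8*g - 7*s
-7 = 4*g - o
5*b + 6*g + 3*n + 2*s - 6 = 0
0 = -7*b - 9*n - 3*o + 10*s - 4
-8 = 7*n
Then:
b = 13025/1337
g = -17783/2674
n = -8/7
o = -26207/1337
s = 415/1337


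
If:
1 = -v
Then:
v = -1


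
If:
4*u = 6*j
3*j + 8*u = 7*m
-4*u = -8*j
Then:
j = 0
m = 0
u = 0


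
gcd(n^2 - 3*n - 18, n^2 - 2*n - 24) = n - 6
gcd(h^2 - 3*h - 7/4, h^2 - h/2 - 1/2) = h + 1/2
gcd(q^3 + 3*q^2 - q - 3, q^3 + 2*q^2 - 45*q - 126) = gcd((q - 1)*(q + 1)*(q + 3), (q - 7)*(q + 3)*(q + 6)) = q + 3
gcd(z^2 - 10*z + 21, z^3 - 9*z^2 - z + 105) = z - 7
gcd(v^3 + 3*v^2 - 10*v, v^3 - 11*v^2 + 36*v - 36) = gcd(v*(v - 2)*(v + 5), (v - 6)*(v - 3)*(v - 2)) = v - 2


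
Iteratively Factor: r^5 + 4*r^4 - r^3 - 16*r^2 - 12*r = (r + 3)*(r^4 + r^3 - 4*r^2 - 4*r) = r*(r + 3)*(r^3 + r^2 - 4*r - 4) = r*(r + 1)*(r + 3)*(r^2 - 4) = r*(r + 1)*(r + 2)*(r + 3)*(r - 2)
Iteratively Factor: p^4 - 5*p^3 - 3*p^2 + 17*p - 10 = (p - 1)*(p^3 - 4*p^2 - 7*p + 10) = (p - 1)*(p + 2)*(p^2 - 6*p + 5) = (p - 1)^2*(p + 2)*(p - 5)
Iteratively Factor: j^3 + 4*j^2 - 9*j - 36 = (j + 3)*(j^2 + j - 12) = (j - 3)*(j + 3)*(j + 4)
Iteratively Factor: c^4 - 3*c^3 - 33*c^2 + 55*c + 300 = (c + 4)*(c^3 - 7*c^2 - 5*c + 75) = (c - 5)*(c + 4)*(c^2 - 2*c - 15) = (c - 5)^2*(c + 4)*(c + 3)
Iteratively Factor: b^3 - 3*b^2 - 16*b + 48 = (b - 4)*(b^2 + b - 12) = (b - 4)*(b - 3)*(b + 4)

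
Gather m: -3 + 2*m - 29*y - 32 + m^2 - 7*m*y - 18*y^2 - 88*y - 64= m^2 + m*(2 - 7*y) - 18*y^2 - 117*y - 99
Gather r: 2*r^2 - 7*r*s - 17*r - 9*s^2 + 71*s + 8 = 2*r^2 + r*(-7*s - 17) - 9*s^2 + 71*s + 8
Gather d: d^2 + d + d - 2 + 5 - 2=d^2 + 2*d + 1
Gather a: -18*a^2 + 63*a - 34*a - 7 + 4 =-18*a^2 + 29*a - 3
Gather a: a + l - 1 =a + l - 1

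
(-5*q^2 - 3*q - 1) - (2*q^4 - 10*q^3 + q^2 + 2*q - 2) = -2*q^4 + 10*q^3 - 6*q^2 - 5*q + 1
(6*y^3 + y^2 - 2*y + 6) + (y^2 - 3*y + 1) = 6*y^3 + 2*y^2 - 5*y + 7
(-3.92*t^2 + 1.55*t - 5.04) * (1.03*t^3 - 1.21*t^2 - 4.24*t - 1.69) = -4.0376*t^5 + 6.3397*t^4 + 9.5541*t^3 + 6.1512*t^2 + 18.7501*t + 8.5176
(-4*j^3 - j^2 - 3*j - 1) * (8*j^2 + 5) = -32*j^5 - 8*j^4 - 44*j^3 - 13*j^2 - 15*j - 5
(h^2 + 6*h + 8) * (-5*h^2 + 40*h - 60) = -5*h^4 + 10*h^3 + 140*h^2 - 40*h - 480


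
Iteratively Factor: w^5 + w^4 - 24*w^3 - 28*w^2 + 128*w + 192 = (w + 2)*(w^4 - w^3 - 22*w^2 + 16*w + 96) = (w + 2)^2*(w^3 - 3*w^2 - 16*w + 48) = (w - 3)*(w + 2)^2*(w^2 - 16) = (w - 3)*(w + 2)^2*(w + 4)*(w - 4)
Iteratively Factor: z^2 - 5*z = (z - 5)*(z)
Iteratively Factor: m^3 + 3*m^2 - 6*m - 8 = (m - 2)*(m^2 + 5*m + 4) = (m - 2)*(m + 1)*(m + 4)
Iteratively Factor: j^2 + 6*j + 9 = (j + 3)*(j + 3)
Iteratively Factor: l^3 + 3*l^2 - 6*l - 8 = (l + 1)*(l^2 + 2*l - 8) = (l - 2)*(l + 1)*(l + 4)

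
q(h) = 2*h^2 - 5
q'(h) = 4*h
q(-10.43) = 212.57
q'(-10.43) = -41.72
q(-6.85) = 88.84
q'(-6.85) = -27.40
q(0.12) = -4.97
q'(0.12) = 0.48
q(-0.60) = -4.28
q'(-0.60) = -2.40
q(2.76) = 10.24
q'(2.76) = 11.04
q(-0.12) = -4.97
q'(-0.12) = -0.48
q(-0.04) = -5.00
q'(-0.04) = -0.16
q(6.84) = 88.57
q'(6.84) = 27.36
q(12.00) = 283.00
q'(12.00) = 48.00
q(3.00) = 13.00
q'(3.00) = 12.00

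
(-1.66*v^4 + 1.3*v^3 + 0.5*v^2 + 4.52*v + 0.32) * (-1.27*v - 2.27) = 2.1082*v^5 + 2.1172*v^4 - 3.586*v^3 - 6.8754*v^2 - 10.6668*v - 0.7264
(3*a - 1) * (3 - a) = -3*a^2 + 10*a - 3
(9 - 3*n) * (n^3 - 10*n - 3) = -3*n^4 + 9*n^3 + 30*n^2 - 81*n - 27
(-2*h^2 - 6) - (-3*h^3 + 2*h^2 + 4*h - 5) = 3*h^3 - 4*h^2 - 4*h - 1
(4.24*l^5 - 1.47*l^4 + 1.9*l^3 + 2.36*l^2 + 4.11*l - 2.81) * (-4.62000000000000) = -19.5888*l^5 + 6.7914*l^4 - 8.778*l^3 - 10.9032*l^2 - 18.9882*l + 12.9822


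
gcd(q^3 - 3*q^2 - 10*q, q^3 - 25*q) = q^2 - 5*q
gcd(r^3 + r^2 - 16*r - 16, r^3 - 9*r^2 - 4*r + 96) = r - 4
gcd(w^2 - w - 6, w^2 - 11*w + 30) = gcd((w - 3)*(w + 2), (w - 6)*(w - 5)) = 1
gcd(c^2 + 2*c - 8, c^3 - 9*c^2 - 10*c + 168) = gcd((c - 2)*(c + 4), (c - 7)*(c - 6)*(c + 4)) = c + 4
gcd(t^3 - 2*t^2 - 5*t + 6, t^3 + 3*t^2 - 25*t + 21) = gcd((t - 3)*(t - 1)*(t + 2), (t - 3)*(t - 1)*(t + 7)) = t^2 - 4*t + 3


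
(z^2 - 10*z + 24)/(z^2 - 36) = (z - 4)/(z + 6)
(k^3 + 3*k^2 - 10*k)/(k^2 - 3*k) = (k^2 + 3*k - 10)/(k - 3)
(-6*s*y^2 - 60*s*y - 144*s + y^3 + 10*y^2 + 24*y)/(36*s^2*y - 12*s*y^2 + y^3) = (y^2 + 10*y + 24)/(y*(-6*s + y))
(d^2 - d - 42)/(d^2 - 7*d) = (d + 6)/d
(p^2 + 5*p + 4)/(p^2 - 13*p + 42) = (p^2 + 5*p + 4)/(p^2 - 13*p + 42)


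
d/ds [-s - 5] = -1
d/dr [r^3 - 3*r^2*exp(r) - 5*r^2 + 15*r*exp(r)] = -3*r^2*exp(r) + 3*r^2 + 9*r*exp(r) - 10*r + 15*exp(r)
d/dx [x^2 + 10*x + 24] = 2*x + 10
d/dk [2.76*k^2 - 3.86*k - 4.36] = 5.52*k - 3.86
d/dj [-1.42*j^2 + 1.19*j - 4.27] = 1.19 - 2.84*j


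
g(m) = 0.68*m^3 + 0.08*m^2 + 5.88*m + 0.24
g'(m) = 2.04*m^2 + 0.16*m + 5.88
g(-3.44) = -46.72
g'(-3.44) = 29.47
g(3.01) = 37.21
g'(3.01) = 24.84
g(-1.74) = -13.33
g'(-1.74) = 11.78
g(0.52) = 3.41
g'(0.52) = 6.51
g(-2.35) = -21.96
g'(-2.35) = 16.77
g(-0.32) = -1.66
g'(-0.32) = 6.04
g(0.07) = 0.65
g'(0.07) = 5.90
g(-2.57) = -25.89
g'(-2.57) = 18.94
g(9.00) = 555.36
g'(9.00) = 172.56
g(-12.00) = -1233.84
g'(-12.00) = 297.72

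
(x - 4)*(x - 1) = x^2 - 5*x + 4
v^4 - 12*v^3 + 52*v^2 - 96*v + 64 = (v - 4)^2*(v - 2)^2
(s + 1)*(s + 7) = s^2 + 8*s + 7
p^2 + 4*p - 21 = (p - 3)*(p + 7)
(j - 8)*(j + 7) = j^2 - j - 56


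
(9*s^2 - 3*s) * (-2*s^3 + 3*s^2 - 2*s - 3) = -18*s^5 + 33*s^4 - 27*s^3 - 21*s^2 + 9*s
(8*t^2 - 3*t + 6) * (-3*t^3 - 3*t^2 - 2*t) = -24*t^5 - 15*t^4 - 25*t^3 - 12*t^2 - 12*t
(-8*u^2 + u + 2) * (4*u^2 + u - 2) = -32*u^4 - 4*u^3 + 25*u^2 - 4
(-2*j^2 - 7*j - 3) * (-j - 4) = 2*j^3 + 15*j^2 + 31*j + 12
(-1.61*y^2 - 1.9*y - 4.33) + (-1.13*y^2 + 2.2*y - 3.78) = -2.74*y^2 + 0.3*y - 8.11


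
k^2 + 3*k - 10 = (k - 2)*(k + 5)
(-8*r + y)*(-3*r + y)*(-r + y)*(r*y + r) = -24*r^4*y - 24*r^4 + 35*r^3*y^2 + 35*r^3*y - 12*r^2*y^3 - 12*r^2*y^2 + r*y^4 + r*y^3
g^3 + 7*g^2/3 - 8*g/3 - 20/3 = (g - 5/3)*(g + 2)^2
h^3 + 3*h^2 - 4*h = h*(h - 1)*(h + 4)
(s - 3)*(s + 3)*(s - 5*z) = s^3 - 5*s^2*z - 9*s + 45*z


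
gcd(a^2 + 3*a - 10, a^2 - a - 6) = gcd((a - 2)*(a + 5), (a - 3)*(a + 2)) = 1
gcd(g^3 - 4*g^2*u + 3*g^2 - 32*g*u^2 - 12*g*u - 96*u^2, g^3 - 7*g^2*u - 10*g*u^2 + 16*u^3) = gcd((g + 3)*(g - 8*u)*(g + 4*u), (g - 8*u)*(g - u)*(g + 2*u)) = -g + 8*u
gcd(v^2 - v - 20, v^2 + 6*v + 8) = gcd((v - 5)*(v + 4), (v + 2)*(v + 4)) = v + 4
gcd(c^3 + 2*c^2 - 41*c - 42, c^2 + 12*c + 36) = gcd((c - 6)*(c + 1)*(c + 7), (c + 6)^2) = 1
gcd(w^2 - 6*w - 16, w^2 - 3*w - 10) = w + 2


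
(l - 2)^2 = l^2 - 4*l + 4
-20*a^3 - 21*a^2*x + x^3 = (-5*a + x)*(a + x)*(4*a + x)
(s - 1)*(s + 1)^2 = s^3 + s^2 - s - 1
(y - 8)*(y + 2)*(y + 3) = y^3 - 3*y^2 - 34*y - 48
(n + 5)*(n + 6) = n^2 + 11*n + 30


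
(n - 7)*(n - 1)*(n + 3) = n^3 - 5*n^2 - 17*n + 21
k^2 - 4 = (k - 2)*(k + 2)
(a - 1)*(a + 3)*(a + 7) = a^3 + 9*a^2 + 11*a - 21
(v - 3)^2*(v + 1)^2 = v^4 - 4*v^3 - 2*v^2 + 12*v + 9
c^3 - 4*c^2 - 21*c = c*(c - 7)*(c + 3)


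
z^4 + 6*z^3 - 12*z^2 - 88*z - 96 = (z - 4)*(z + 2)^2*(z + 6)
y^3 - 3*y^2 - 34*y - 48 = (y - 8)*(y + 2)*(y + 3)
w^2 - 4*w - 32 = (w - 8)*(w + 4)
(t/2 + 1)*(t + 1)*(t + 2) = t^3/2 + 5*t^2/2 + 4*t + 2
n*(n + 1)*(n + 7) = n^3 + 8*n^2 + 7*n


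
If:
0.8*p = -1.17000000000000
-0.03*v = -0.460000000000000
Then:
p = -1.46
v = 15.33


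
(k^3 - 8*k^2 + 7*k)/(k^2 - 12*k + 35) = k*(k - 1)/(k - 5)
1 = 1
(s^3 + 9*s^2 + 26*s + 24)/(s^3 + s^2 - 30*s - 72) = (s + 2)/(s - 6)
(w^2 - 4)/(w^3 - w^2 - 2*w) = (w + 2)/(w*(w + 1))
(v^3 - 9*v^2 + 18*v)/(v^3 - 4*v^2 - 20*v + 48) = v*(v - 3)/(v^2 + 2*v - 8)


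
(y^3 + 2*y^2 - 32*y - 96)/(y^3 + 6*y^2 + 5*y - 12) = (y^2 - 2*y - 24)/(y^2 + 2*y - 3)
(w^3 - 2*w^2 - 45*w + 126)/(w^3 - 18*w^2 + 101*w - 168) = (w^2 + w - 42)/(w^2 - 15*w + 56)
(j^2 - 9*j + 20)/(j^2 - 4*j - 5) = (j - 4)/(j + 1)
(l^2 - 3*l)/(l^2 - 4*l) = (l - 3)/(l - 4)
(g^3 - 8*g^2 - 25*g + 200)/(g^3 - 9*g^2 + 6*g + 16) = (g^2 - 25)/(g^2 - g - 2)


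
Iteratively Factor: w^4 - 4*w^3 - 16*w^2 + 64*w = (w - 4)*(w^3 - 16*w) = (w - 4)^2*(w^2 + 4*w) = (w - 4)^2*(w + 4)*(w)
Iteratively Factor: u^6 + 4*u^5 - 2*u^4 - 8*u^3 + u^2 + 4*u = (u - 1)*(u^5 + 5*u^4 + 3*u^3 - 5*u^2 - 4*u) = u*(u - 1)*(u^4 + 5*u^3 + 3*u^2 - 5*u - 4) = u*(u - 1)*(u + 1)*(u^3 + 4*u^2 - u - 4) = u*(u - 1)*(u + 1)^2*(u^2 + 3*u - 4) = u*(u - 1)^2*(u + 1)^2*(u + 4)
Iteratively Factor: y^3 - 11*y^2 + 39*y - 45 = (y - 5)*(y^2 - 6*y + 9) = (y - 5)*(y - 3)*(y - 3)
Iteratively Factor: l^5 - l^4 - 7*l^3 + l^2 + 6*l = (l - 1)*(l^4 - 7*l^2 - 6*l) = (l - 1)*(l + 1)*(l^3 - l^2 - 6*l) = l*(l - 1)*(l + 1)*(l^2 - l - 6) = l*(l - 1)*(l + 1)*(l + 2)*(l - 3)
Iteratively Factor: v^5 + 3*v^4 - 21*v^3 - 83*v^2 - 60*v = (v + 4)*(v^4 - v^3 - 17*v^2 - 15*v) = (v + 1)*(v + 4)*(v^3 - 2*v^2 - 15*v) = (v - 5)*(v + 1)*(v + 4)*(v^2 + 3*v) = (v - 5)*(v + 1)*(v + 3)*(v + 4)*(v)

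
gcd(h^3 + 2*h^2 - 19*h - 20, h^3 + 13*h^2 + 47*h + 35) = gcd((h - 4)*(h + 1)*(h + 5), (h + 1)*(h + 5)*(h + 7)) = h^2 + 6*h + 5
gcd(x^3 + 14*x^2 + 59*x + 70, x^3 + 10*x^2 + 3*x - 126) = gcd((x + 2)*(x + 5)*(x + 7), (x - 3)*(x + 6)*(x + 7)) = x + 7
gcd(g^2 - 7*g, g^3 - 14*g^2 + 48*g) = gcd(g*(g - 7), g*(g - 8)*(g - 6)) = g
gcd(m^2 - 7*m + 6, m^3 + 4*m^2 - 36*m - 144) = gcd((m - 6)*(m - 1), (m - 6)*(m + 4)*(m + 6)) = m - 6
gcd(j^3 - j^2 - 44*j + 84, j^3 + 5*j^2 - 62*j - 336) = j + 7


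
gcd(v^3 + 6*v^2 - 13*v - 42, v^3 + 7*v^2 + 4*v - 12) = v + 2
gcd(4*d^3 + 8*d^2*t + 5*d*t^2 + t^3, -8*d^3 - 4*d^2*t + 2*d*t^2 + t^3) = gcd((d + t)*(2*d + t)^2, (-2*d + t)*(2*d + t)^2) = 4*d^2 + 4*d*t + t^2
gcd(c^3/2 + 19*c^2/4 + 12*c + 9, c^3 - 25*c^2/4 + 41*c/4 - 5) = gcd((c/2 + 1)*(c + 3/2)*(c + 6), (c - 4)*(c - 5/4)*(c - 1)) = 1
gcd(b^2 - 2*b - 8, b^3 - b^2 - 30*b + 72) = b - 4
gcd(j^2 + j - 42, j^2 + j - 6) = 1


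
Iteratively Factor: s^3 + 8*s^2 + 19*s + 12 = (s + 1)*(s^2 + 7*s + 12) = (s + 1)*(s + 3)*(s + 4)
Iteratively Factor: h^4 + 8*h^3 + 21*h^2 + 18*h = (h)*(h^3 + 8*h^2 + 21*h + 18) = h*(h + 3)*(h^2 + 5*h + 6) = h*(h + 3)^2*(h + 2)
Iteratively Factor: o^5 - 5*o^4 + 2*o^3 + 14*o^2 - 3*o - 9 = (o - 3)*(o^4 - 2*o^3 - 4*o^2 + 2*o + 3) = (o - 3)^2*(o^3 + o^2 - o - 1) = (o - 3)^2*(o + 1)*(o^2 - 1) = (o - 3)^2*(o + 1)^2*(o - 1)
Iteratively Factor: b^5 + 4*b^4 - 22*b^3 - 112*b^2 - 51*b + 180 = (b - 1)*(b^4 + 5*b^3 - 17*b^2 - 129*b - 180) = (b - 1)*(b + 3)*(b^3 + 2*b^2 - 23*b - 60) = (b - 1)*(b + 3)^2*(b^2 - b - 20) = (b - 1)*(b + 3)^2*(b + 4)*(b - 5)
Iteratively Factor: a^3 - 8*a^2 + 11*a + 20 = (a - 4)*(a^2 - 4*a - 5) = (a - 4)*(a + 1)*(a - 5)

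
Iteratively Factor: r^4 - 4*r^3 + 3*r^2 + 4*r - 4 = (r - 2)*(r^3 - 2*r^2 - r + 2) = (r - 2)*(r - 1)*(r^2 - r - 2) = (r - 2)^2*(r - 1)*(r + 1)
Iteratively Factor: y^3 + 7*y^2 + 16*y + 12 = (y + 2)*(y^2 + 5*y + 6) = (y + 2)*(y + 3)*(y + 2)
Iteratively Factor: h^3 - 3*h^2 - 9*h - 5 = (h + 1)*(h^2 - 4*h - 5) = (h - 5)*(h + 1)*(h + 1)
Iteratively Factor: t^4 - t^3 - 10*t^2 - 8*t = (t)*(t^3 - t^2 - 10*t - 8) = t*(t + 1)*(t^2 - 2*t - 8) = t*(t + 1)*(t + 2)*(t - 4)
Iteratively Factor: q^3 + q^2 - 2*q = (q + 2)*(q^2 - q) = (q - 1)*(q + 2)*(q)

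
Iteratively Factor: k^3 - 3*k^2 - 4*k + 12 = (k - 3)*(k^2 - 4) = (k - 3)*(k - 2)*(k + 2)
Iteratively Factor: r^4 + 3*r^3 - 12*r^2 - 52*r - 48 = (r + 3)*(r^3 - 12*r - 16) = (r + 2)*(r + 3)*(r^2 - 2*r - 8) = (r + 2)^2*(r + 3)*(r - 4)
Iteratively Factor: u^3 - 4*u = (u + 2)*(u^2 - 2*u) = (u - 2)*(u + 2)*(u)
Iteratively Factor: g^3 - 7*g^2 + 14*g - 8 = (g - 2)*(g^2 - 5*g + 4) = (g - 2)*(g - 1)*(g - 4)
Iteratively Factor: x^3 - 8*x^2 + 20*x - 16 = (x - 4)*(x^2 - 4*x + 4) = (x - 4)*(x - 2)*(x - 2)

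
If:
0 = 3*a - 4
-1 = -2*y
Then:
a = 4/3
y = 1/2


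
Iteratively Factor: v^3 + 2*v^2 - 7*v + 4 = (v - 1)*(v^2 + 3*v - 4) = (v - 1)^2*(v + 4)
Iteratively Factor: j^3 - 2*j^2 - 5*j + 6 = (j - 1)*(j^2 - j - 6) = (j - 1)*(j + 2)*(j - 3)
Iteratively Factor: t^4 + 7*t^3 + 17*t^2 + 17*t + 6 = (t + 2)*(t^3 + 5*t^2 + 7*t + 3) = (t + 1)*(t + 2)*(t^2 + 4*t + 3) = (t + 1)^2*(t + 2)*(t + 3)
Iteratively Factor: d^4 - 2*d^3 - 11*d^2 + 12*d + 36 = (d + 2)*(d^3 - 4*d^2 - 3*d + 18) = (d - 3)*(d + 2)*(d^2 - d - 6) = (d - 3)*(d + 2)^2*(d - 3)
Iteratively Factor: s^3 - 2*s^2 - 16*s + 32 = (s - 4)*(s^2 + 2*s - 8) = (s - 4)*(s + 4)*(s - 2)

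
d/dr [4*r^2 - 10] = 8*r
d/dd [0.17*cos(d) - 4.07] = -0.17*sin(d)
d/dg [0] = 0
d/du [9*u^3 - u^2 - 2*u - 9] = 27*u^2 - 2*u - 2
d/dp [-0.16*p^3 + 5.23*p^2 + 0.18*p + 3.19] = -0.48*p^2 + 10.46*p + 0.18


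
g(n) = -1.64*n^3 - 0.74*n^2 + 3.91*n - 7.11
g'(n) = -4.92*n^2 - 1.48*n + 3.91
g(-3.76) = 54.90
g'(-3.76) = -60.08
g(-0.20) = -7.91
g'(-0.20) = 4.01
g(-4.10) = 77.45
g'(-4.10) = -72.73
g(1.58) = -9.25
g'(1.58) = -10.71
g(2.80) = -37.96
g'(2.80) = -38.81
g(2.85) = -39.94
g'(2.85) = -40.27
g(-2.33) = 0.51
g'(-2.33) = -19.35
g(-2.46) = 3.21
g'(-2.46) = -22.22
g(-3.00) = 18.78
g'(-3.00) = -35.93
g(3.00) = -46.32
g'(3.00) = -44.81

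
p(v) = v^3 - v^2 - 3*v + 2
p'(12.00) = 405.00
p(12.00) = 1550.00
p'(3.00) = 18.00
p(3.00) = 11.00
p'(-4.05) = 54.31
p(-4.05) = -68.68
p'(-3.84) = 48.92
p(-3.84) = -57.85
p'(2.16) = 6.68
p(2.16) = 0.93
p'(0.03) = -3.06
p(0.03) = 1.91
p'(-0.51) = -1.20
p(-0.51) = 3.14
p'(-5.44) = 96.66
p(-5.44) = -172.26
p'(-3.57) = 42.37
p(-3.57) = -45.53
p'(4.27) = 43.16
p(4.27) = 48.81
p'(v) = 3*v^2 - 2*v - 3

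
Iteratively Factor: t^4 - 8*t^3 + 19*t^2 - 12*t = (t - 1)*(t^3 - 7*t^2 + 12*t) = t*(t - 1)*(t^2 - 7*t + 12) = t*(t - 3)*(t - 1)*(t - 4)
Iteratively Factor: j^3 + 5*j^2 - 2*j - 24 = (j + 4)*(j^2 + j - 6) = (j + 3)*(j + 4)*(j - 2)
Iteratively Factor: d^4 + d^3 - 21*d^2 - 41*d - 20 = (d + 4)*(d^3 - 3*d^2 - 9*d - 5) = (d + 1)*(d + 4)*(d^2 - 4*d - 5) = (d - 5)*(d + 1)*(d + 4)*(d + 1)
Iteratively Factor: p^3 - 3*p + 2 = (p - 1)*(p^2 + p - 2) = (p - 1)*(p + 2)*(p - 1)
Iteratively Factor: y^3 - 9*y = (y)*(y^2 - 9) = y*(y + 3)*(y - 3)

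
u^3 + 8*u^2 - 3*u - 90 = (u - 3)*(u + 5)*(u + 6)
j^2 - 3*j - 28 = (j - 7)*(j + 4)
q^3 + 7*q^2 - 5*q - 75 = (q - 3)*(q + 5)^2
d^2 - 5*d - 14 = (d - 7)*(d + 2)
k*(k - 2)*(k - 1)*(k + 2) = k^4 - k^3 - 4*k^2 + 4*k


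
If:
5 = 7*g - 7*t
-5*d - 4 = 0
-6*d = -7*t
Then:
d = -4/5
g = 1/35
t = -24/35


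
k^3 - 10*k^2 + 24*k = k*(k - 6)*(k - 4)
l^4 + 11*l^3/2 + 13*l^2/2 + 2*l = l*(l + 1/2)*(l + 1)*(l + 4)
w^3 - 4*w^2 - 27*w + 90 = (w - 6)*(w - 3)*(w + 5)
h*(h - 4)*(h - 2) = h^3 - 6*h^2 + 8*h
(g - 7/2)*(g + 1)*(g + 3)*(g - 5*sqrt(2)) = g^4 - 5*sqrt(2)*g^3 + g^3/2 - 11*g^2 - 5*sqrt(2)*g^2/2 - 21*g/2 + 55*sqrt(2)*g + 105*sqrt(2)/2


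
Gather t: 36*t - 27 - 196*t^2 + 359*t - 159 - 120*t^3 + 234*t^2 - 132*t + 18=-120*t^3 + 38*t^2 + 263*t - 168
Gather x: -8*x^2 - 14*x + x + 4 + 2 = -8*x^2 - 13*x + 6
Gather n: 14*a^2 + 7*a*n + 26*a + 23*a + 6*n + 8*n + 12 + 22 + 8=14*a^2 + 49*a + n*(7*a + 14) + 42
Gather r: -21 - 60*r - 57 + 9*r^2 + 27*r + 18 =9*r^2 - 33*r - 60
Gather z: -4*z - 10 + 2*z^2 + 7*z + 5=2*z^2 + 3*z - 5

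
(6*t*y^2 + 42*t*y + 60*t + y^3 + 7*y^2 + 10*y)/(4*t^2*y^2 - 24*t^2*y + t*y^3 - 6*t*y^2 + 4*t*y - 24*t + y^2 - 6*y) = (6*t*y^2 + 42*t*y + 60*t + y^3 + 7*y^2 + 10*y)/(4*t^2*y^2 - 24*t^2*y + t*y^3 - 6*t*y^2 + 4*t*y - 24*t + y^2 - 6*y)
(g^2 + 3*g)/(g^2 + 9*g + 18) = g/(g + 6)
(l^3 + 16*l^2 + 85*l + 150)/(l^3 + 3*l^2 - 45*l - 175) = (l + 6)/(l - 7)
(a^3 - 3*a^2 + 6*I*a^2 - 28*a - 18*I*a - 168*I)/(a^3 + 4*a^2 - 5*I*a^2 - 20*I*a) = (a^2 + a*(-7 + 6*I) - 42*I)/(a*(a - 5*I))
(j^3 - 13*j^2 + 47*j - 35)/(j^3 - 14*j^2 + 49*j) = (j^2 - 6*j + 5)/(j*(j - 7))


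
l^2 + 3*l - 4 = (l - 1)*(l + 4)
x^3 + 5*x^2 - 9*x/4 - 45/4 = (x - 3/2)*(x + 3/2)*(x + 5)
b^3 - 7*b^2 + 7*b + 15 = (b - 5)*(b - 3)*(b + 1)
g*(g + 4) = g^2 + 4*g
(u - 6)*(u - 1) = u^2 - 7*u + 6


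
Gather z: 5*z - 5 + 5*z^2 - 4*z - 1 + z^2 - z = 6*z^2 - 6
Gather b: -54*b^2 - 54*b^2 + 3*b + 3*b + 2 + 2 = -108*b^2 + 6*b + 4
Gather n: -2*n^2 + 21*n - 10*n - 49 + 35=-2*n^2 + 11*n - 14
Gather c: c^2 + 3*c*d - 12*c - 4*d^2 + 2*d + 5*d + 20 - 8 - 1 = c^2 + c*(3*d - 12) - 4*d^2 + 7*d + 11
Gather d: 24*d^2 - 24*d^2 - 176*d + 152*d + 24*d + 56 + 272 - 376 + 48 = 0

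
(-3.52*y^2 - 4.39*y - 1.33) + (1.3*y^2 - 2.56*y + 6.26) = -2.22*y^2 - 6.95*y + 4.93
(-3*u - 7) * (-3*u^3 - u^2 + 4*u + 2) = 9*u^4 + 24*u^3 - 5*u^2 - 34*u - 14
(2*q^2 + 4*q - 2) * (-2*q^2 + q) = -4*q^4 - 6*q^3 + 8*q^2 - 2*q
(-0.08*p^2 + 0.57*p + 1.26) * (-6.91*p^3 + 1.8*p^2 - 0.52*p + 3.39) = 0.5528*p^5 - 4.0827*p^4 - 7.639*p^3 + 1.7004*p^2 + 1.2771*p + 4.2714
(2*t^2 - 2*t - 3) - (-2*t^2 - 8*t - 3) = 4*t^2 + 6*t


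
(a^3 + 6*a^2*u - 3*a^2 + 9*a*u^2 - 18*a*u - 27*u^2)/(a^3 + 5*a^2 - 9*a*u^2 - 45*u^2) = (-a^2 - 3*a*u + 3*a + 9*u)/(-a^2 + 3*a*u - 5*a + 15*u)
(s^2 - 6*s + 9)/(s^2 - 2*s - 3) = (s - 3)/(s + 1)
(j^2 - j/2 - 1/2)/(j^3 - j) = (j + 1/2)/(j*(j + 1))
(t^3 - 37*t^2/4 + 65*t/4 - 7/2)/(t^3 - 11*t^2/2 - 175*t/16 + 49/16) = 4*(t - 2)/(4*t + 7)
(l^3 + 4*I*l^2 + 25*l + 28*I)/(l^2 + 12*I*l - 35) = (l^2 - 3*I*l + 4)/(l + 5*I)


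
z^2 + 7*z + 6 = (z + 1)*(z + 6)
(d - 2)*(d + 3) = d^2 + d - 6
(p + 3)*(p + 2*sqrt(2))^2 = p^3 + 3*p^2 + 4*sqrt(2)*p^2 + 8*p + 12*sqrt(2)*p + 24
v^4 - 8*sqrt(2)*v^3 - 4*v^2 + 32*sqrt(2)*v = v*(v - 2)*(v + 2)*(v - 8*sqrt(2))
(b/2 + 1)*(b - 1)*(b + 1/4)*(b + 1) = b^4/2 + 9*b^3/8 - b^2/4 - 9*b/8 - 1/4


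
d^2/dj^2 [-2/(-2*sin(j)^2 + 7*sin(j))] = 2*(-16*sin(j) + 42 - 25/sin(j) - 84/sin(j)^2 + 98/sin(j)^3)/(2*sin(j) - 7)^3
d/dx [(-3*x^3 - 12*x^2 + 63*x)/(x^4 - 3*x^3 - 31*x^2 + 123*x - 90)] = 3*(x^4 + 14*x^3 + 31*x^2 - 60*x - 210)/(x^6 - 62*x^4 + 60*x^3 + 961*x^2 - 1860*x + 900)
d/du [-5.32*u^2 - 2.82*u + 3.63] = -10.64*u - 2.82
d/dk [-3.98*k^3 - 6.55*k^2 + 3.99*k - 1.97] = -11.94*k^2 - 13.1*k + 3.99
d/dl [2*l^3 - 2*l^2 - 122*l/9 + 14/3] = 6*l^2 - 4*l - 122/9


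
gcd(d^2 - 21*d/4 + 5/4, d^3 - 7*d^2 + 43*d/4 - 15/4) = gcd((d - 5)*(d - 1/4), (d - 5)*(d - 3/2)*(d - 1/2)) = d - 5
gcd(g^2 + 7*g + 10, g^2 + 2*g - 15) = g + 5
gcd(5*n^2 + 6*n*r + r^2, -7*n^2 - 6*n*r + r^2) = n + r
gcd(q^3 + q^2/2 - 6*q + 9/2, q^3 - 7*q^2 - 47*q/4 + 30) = q - 3/2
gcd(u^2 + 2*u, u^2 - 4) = u + 2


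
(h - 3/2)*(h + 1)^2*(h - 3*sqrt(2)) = h^4 - 3*sqrt(2)*h^3 + h^3/2 - 3*sqrt(2)*h^2/2 - 2*h^2 - 3*h/2 + 6*sqrt(2)*h + 9*sqrt(2)/2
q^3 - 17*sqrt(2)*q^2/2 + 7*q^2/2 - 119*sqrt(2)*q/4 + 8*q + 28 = (q + 7/2)*(q - 8*sqrt(2))*(q - sqrt(2)/2)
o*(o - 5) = o^2 - 5*o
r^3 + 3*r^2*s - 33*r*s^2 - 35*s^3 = (r - 5*s)*(r + s)*(r + 7*s)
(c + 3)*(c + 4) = c^2 + 7*c + 12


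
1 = 1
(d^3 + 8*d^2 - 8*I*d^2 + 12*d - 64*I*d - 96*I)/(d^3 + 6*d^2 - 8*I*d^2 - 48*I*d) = (d + 2)/d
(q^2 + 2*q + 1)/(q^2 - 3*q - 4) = (q + 1)/(q - 4)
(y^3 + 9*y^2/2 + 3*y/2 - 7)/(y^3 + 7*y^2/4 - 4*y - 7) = 2*(2*y^2 + 5*y - 7)/(4*y^2 - y - 14)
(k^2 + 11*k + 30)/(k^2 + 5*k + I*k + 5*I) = (k + 6)/(k + I)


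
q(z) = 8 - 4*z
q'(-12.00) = -4.00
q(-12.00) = 56.00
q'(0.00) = -4.00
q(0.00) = 8.00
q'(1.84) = -4.00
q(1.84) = 0.64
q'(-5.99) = -4.00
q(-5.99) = 31.96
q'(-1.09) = -4.00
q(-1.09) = 12.36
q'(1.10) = -4.00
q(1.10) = 3.60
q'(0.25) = -4.00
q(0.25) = 7.00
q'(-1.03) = -4.00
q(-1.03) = 12.12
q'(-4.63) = -4.00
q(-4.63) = 26.52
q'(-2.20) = -4.00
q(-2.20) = 16.80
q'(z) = -4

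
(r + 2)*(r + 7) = r^2 + 9*r + 14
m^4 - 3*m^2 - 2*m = m*(m - 2)*(m + 1)^2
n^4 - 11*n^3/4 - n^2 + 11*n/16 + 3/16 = (n - 3)*(n - 1/2)*(n + 1/4)*(n + 1/2)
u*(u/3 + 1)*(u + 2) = u^3/3 + 5*u^2/3 + 2*u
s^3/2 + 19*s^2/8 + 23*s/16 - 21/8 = (s/2 + 1)*(s - 3/4)*(s + 7/2)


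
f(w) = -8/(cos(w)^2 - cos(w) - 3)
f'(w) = -8*(2*sin(w)*cos(w) - sin(w))/(cos(w)^2 - cos(w) - 3)^2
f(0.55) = 2.56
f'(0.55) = -0.30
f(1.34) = 2.52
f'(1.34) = 0.42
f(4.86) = 2.56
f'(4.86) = -0.57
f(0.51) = 2.57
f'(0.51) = -0.30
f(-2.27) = 4.12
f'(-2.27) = -3.71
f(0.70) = 2.52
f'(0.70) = -0.27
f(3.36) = 7.47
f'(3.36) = -4.46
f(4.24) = 3.42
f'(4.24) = -2.49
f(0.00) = 2.67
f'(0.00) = 0.00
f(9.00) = 6.36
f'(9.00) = 5.87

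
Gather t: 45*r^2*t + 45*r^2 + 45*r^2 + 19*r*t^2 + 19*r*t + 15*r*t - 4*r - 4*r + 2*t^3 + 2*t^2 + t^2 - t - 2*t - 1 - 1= 90*r^2 - 8*r + 2*t^3 + t^2*(19*r + 3) + t*(45*r^2 + 34*r - 3) - 2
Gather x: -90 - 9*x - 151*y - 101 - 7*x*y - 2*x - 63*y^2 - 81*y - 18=x*(-7*y - 11) - 63*y^2 - 232*y - 209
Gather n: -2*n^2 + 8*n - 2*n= -2*n^2 + 6*n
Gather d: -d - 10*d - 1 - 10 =-11*d - 11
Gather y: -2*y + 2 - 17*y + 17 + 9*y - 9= 10 - 10*y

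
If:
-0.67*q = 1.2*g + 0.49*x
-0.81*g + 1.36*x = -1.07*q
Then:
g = 0.211802704330213*x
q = -1.11069141074068*x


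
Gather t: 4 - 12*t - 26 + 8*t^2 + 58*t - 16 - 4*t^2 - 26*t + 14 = 4*t^2 + 20*t - 24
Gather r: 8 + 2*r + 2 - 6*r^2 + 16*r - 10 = -6*r^2 + 18*r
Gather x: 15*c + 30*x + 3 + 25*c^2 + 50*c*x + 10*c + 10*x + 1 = 25*c^2 + 25*c + x*(50*c + 40) + 4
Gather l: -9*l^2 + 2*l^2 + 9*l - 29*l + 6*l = -7*l^2 - 14*l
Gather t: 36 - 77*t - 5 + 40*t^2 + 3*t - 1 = 40*t^2 - 74*t + 30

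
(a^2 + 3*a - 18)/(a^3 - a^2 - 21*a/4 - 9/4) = 4*(a + 6)/(4*a^2 + 8*a + 3)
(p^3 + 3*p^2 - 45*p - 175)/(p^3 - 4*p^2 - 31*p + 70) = (p + 5)/(p - 2)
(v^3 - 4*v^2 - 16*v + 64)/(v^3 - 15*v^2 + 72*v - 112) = (v + 4)/(v - 7)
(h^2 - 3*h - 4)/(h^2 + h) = (h - 4)/h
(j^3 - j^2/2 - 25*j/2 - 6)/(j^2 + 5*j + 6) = (j^2 - 7*j/2 - 2)/(j + 2)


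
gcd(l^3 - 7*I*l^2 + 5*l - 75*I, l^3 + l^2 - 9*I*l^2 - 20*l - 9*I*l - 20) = l - 5*I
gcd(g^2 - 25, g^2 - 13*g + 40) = g - 5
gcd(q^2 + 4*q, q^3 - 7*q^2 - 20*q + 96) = q + 4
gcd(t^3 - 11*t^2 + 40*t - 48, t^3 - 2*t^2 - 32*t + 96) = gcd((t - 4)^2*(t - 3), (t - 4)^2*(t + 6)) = t^2 - 8*t + 16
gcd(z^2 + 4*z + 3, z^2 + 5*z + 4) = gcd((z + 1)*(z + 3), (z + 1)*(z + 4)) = z + 1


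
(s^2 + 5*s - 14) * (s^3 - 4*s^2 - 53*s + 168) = s^5 + s^4 - 87*s^3 - 41*s^2 + 1582*s - 2352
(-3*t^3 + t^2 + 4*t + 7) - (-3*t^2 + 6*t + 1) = -3*t^3 + 4*t^2 - 2*t + 6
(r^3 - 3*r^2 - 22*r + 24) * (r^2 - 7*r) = r^5 - 10*r^4 - r^3 + 178*r^2 - 168*r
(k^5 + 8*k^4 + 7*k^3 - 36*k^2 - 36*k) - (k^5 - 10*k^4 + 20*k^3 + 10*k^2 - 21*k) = 18*k^4 - 13*k^3 - 46*k^2 - 15*k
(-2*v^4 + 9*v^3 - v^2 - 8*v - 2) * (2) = -4*v^4 + 18*v^3 - 2*v^2 - 16*v - 4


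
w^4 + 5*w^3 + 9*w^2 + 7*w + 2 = (w + 1)^3*(w + 2)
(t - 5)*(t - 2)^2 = t^3 - 9*t^2 + 24*t - 20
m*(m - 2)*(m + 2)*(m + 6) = m^4 + 6*m^3 - 4*m^2 - 24*m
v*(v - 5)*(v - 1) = v^3 - 6*v^2 + 5*v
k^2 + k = k*(k + 1)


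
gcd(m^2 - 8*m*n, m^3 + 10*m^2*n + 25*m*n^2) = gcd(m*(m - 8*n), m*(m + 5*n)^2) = m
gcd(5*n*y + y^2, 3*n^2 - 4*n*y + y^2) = 1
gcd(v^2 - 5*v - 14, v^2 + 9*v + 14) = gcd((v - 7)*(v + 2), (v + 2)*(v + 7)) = v + 2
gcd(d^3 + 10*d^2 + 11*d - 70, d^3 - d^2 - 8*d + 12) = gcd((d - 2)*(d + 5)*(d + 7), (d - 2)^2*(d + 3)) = d - 2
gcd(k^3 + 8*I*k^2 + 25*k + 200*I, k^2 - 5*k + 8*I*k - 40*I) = k + 8*I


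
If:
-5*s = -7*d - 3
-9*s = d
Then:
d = -27/68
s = 3/68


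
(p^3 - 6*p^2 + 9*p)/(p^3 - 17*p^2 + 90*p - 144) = p*(p - 3)/(p^2 - 14*p + 48)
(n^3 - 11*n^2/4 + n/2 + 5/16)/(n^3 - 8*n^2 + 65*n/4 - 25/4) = (n + 1/4)/(n - 5)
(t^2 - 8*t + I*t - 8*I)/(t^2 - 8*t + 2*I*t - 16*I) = (t + I)/(t + 2*I)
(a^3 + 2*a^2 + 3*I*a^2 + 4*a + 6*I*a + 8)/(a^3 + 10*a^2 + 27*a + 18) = (a^3 + a^2*(2 + 3*I) + a*(4 + 6*I) + 8)/(a^3 + 10*a^2 + 27*a + 18)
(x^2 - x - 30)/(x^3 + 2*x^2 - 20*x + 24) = (x^2 - x - 30)/(x^3 + 2*x^2 - 20*x + 24)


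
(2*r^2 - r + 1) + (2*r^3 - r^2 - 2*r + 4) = 2*r^3 + r^2 - 3*r + 5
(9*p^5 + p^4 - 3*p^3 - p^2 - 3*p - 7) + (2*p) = 9*p^5 + p^4 - 3*p^3 - p^2 - p - 7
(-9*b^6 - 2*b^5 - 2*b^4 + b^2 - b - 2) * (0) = 0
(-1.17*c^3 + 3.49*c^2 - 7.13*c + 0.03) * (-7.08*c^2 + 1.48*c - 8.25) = 8.2836*c^5 - 26.4408*c^4 + 65.2981*c^3 - 39.5573*c^2 + 58.8669*c - 0.2475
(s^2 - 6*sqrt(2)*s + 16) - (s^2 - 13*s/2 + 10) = -6*sqrt(2)*s + 13*s/2 + 6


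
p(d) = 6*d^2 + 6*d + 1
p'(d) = 12*d + 6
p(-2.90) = 34.06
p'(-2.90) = -28.80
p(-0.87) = 0.32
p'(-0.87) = -4.44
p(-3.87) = 67.64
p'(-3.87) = -40.44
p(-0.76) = -0.09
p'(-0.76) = -3.12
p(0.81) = 9.80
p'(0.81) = 15.72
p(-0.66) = -0.35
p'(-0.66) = -1.92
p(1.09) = 14.67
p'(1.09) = 19.08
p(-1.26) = 2.97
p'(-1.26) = -9.12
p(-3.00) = 37.00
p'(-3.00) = -30.00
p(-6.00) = 181.00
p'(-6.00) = -66.00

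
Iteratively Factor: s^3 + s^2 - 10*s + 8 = (s + 4)*(s^2 - 3*s + 2) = (s - 1)*(s + 4)*(s - 2)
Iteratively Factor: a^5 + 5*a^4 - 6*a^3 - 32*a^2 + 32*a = (a)*(a^4 + 5*a^3 - 6*a^2 - 32*a + 32) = a*(a + 4)*(a^3 + a^2 - 10*a + 8) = a*(a - 1)*(a + 4)*(a^2 + 2*a - 8) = a*(a - 1)*(a + 4)^2*(a - 2)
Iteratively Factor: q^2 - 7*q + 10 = (q - 5)*(q - 2)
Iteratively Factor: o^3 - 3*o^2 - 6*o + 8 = (o - 4)*(o^2 + o - 2) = (o - 4)*(o - 1)*(o + 2)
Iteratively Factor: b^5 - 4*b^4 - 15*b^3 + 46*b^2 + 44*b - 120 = (b + 3)*(b^4 - 7*b^3 + 6*b^2 + 28*b - 40) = (b - 2)*(b + 3)*(b^3 - 5*b^2 - 4*b + 20) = (b - 5)*(b - 2)*(b + 3)*(b^2 - 4) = (b - 5)*(b - 2)^2*(b + 3)*(b + 2)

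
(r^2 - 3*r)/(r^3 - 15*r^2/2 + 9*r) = 2*(r - 3)/(2*r^2 - 15*r + 18)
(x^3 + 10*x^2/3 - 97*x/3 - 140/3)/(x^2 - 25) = (3*x^2 + 25*x + 28)/(3*(x + 5))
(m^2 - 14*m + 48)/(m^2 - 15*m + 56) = (m - 6)/(m - 7)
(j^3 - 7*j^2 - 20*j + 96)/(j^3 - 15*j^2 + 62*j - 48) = (j^2 + j - 12)/(j^2 - 7*j + 6)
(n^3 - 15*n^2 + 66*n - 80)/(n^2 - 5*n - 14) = (-n^3 + 15*n^2 - 66*n + 80)/(-n^2 + 5*n + 14)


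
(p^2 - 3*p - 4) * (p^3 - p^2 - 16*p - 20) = p^5 - 4*p^4 - 17*p^3 + 32*p^2 + 124*p + 80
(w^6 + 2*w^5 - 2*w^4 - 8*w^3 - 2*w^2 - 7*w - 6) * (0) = 0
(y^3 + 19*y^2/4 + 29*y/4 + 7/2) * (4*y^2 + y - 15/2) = 4*y^5 + 20*y^4 + 105*y^3/4 - 115*y^2/8 - 407*y/8 - 105/4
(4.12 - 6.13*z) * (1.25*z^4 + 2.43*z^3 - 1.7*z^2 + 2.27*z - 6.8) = -7.6625*z^5 - 9.7459*z^4 + 20.4326*z^3 - 20.9191*z^2 + 51.0364*z - 28.016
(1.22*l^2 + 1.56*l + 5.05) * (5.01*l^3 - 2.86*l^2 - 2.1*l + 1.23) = 6.1122*l^5 + 4.3264*l^4 + 18.2769*l^3 - 16.2184*l^2 - 8.6862*l + 6.2115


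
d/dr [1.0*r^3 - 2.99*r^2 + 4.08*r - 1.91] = 3.0*r^2 - 5.98*r + 4.08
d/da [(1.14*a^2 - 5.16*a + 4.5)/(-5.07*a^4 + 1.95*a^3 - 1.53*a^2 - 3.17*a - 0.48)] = (11.5596*a^5 - 80.7066*a^4 + 111.384*a^3 - 37.8336*a^2 + 12.6756*a + 16.7418)/(25.7049*a^8 - 19.773*a^7 + 19.3167*a^6 + 26.1768*a^5 - 5.1549*a^4 + 7.8282*a^3 + 11.5177*a^2 + 3.0432*a + 0.2304)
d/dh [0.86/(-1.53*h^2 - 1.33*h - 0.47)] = (2.6316*h + 1.1438)/(1.53*h^2 + 1.33*h + 0.47)^2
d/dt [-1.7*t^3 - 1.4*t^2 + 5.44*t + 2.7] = -5.1*t^2 - 2.8*t + 5.44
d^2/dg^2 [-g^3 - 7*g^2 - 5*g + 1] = -6*g - 14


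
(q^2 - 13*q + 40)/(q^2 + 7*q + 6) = (q^2 - 13*q + 40)/(q^2 + 7*q + 6)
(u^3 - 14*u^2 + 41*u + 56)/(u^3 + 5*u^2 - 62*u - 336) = (u^2 - 6*u - 7)/(u^2 + 13*u + 42)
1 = 1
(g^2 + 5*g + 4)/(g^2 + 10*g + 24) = (g + 1)/(g + 6)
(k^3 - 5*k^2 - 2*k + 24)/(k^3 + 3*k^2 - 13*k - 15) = (k^2 - 2*k - 8)/(k^2 + 6*k + 5)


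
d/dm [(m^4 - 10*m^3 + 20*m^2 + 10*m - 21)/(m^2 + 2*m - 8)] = 2*(m^5 - 2*m^4 - 36*m^3 + 135*m^2 - 139*m - 19)/(m^4 + 4*m^3 - 12*m^2 - 32*m + 64)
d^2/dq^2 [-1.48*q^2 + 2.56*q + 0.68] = -2.96000000000000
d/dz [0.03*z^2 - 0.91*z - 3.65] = 0.06*z - 0.91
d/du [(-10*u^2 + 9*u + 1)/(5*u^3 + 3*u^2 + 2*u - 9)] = (50*u^4 - 90*u^3 - 62*u^2 + 174*u - 83)/(25*u^6 + 30*u^5 + 29*u^4 - 78*u^3 - 50*u^2 - 36*u + 81)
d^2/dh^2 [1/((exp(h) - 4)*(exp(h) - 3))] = (4*exp(3*h) - 21*exp(2*h) + exp(h) + 84)*exp(h)/(exp(6*h) - 21*exp(5*h) + 183*exp(4*h) - 847*exp(3*h) + 2196*exp(2*h) - 3024*exp(h) + 1728)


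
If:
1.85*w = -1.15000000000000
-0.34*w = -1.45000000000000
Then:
No Solution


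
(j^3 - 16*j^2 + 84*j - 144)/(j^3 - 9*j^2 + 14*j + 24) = (j - 6)/(j + 1)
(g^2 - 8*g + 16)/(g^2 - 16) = (g - 4)/(g + 4)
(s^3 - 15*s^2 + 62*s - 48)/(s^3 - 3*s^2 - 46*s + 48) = (s - 6)/(s + 6)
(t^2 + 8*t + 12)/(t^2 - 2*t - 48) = (t + 2)/(t - 8)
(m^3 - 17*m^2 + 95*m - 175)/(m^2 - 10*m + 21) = (m^2 - 10*m + 25)/(m - 3)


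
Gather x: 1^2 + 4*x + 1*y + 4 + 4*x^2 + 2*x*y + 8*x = 4*x^2 + x*(2*y + 12) + y + 5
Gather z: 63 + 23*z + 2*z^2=2*z^2 + 23*z + 63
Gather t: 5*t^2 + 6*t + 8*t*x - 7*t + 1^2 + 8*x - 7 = 5*t^2 + t*(8*x - 1) + 8*x - 6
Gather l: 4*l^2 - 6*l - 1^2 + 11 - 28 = 4*l^2 - 6*l - 18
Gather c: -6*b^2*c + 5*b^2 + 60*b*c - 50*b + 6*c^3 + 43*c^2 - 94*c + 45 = 5*b^2 - 50*b + 6*c^3 + 43*c^2 + c*(-6*b^2 + 60*b - 94) + 45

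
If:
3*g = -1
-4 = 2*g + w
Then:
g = -1/3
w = -10/3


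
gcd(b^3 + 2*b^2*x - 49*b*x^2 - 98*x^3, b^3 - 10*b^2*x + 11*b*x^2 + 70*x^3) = -b^2 + 5*b*x + 14*x^2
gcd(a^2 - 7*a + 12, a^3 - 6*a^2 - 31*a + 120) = a - 3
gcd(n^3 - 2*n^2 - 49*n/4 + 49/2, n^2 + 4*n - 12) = n - 2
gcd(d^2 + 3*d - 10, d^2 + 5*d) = d + 5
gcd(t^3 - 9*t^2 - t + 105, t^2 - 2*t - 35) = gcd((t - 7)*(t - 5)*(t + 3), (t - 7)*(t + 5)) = t - 7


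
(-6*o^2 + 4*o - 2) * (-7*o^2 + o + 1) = 42*o^4 - 34*o^3 + 12*o^2 + 2*o - 2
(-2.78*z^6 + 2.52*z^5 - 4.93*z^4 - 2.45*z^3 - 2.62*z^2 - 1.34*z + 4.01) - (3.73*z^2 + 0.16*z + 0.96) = -2.78*z^6 + 2.52*z^5 - 4.93*z^4 - 2.45*z^3 - 6.35*z^2 - 1.5*z + 3.05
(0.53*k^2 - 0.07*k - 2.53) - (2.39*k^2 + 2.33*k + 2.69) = -1.86*k^2 - 2.4*k - 5.22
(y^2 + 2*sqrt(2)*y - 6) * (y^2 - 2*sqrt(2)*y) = y^4 - 14*y^2 + 12*sqrt(2)*y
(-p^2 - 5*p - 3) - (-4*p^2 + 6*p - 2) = 3*p^2 - 11*p - 1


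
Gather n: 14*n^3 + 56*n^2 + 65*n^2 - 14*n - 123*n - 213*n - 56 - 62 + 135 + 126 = 14*n^3 + 121*n^2 - 350*n + 143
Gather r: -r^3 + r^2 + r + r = -r^3 + r^2 + 2*r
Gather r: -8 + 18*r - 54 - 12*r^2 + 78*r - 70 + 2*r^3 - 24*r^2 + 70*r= 2*r^3 - 36*r^2 + 166*r - 132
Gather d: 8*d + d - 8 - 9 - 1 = 9*d - 18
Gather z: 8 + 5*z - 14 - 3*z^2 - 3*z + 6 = -3*z^2 + 2*z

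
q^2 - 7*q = q*(q - 7)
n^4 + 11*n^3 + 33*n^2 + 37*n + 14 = (n + 1)^2*(n + 2)*(n + 7)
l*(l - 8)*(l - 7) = l^3 - 15*l^2 + 56*l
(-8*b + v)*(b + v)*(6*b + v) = -48*b^3 - 50*b^2*v - b*v^2 + v^3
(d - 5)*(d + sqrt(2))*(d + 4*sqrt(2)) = d^3 - 5*d^2 + 5*sqrt(2)*d^2 - 25*sqrt(2)*d + 8*d - 40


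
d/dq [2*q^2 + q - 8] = 4*q + 1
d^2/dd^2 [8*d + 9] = 0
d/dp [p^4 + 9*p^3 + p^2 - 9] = p*(4*p^2 + 27*p + 2)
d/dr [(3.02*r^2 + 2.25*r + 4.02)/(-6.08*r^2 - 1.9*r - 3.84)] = (7.942*r^2 + 25.6896*r - 1.002)/(36.9664*r^4 + 23.104*r^3 + 50.3044*r^2 + 14.592*r + 14.7456)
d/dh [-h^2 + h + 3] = 1 - 2*h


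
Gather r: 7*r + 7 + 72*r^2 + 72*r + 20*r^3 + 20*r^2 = 20*r^3 + 92*r^2 + 79*r + 7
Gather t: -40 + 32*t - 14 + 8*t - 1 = 40*t - 55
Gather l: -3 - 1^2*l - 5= -l - 8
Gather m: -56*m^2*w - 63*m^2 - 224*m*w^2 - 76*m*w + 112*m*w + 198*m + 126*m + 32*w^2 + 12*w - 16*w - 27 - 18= m^2*(-56*w - 63) + m*(-224*w^2 + 36*w + 324) + 32*w^2 - 4*w - 45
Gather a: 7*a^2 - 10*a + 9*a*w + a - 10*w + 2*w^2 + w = 7*a^2 + a*(9*w - 9) + 2*w^2 - 9*w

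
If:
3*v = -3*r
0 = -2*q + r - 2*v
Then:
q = -3*v/2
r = -v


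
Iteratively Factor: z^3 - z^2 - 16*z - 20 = (z - 5)*(z^2 + 4*z + 4) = (z - 5)*(z + 2)*(z + 2)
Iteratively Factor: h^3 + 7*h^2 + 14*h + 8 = (h + 4)*(h^2 + 3*h + 2) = (h + 1)*(h + 4)*(h + 2)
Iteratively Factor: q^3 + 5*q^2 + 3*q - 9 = (q + 3)*(q^2 + 2*q - 3) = (q - 1)*(q + 3)*(q + 3)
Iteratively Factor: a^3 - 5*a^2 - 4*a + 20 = (a - 2)*(a^2 - 3*a - 10) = (a - 2)*(a + 2)*(a - 5)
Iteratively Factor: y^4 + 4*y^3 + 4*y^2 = (y)*(y^3 + 4*y^2 + 4*y) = y^2*(y^2 + 4*y + 4) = y^2*(y + 2)*(y + 2)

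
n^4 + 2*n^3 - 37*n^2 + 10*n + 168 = (n - 4)*(n - 3)*(n + 2)*(n + 7)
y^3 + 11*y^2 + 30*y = y*(y + 5)*(y + 6)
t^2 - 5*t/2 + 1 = (t - 2)*(t - 1/2)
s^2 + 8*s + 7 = (s + 1)*(s + 7)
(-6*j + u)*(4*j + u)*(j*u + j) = -24*j^3*u - 24*j^3 - 2*j^2*u^2 - 2*j^2*u + j*u^3 + j*u^2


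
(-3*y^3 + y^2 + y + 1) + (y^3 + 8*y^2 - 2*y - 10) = -2*y^3 + 9*y^2 - y - 9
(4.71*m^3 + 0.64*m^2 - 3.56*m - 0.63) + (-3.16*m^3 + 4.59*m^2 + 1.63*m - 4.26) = 1.55*m^3 + 5.23*m^2 - 1.93*m - 4.89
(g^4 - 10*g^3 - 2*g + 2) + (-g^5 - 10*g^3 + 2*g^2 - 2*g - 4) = -g^5 + g^4 - 20*g^3 + 2*g^2 - 4*g - 2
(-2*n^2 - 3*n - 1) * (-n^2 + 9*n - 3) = 2*n^4 - 15*n^3 - 20*n^2 + 3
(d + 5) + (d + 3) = 2*d + 8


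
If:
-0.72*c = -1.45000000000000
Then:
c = 2.01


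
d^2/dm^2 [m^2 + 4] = 2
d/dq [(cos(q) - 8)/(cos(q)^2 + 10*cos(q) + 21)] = (cos(q)^2 - 16*cos(q) - 101)*sin(q)/(cos(q)^2 + 10*cos(q) + 21)^2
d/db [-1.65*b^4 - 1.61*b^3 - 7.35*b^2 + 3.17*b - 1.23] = -6.6*b^3 - 4.83*b^2 - 14.7*b + 3.17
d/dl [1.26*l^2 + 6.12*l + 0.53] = 2.52*l + 6.12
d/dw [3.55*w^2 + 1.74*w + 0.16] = 7.1*w + 1.74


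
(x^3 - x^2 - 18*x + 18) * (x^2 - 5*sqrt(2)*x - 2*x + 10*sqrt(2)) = x^5 - 5*sqrt(2)*x^4 - 3*x^4 - 16*x^3 + 15*sqrt(2)*x^3 + 54*x^2 + 80*sqrt(2)*x^2 - 270*sqrt(2)*x - 36*x + 180*sqrt(2)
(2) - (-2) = 4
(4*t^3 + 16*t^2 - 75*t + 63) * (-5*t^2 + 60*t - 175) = -20*t^5 + 160*t^4 + 635*t^3 - 7615*t^2 + 16905*t - 11025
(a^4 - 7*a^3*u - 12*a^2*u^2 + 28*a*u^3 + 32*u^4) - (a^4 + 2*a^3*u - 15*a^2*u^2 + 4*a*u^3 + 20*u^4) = -9*a^3*u + 3*a^2*u^2 + 24*a*u^3 + 12*u^4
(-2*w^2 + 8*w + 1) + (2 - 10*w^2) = -12*w^2 + 8*w + 3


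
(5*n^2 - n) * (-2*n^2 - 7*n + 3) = -10*n^4 - 33*n^3 + 22*n^2 - 3*n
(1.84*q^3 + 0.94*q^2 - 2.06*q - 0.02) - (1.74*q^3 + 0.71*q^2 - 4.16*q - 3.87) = 0.1*q^3 + 0.23*q^2 + 2.1*q + 3.85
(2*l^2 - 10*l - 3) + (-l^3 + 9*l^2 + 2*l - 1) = -l^3 + 11*l^2 - 8*l - 4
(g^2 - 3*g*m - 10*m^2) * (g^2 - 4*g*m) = g^4 - 7*g^3*m + 2*g^2*m^2 + 40*g*m^3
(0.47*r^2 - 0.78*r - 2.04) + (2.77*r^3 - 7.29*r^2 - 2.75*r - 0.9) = 2.77*r^3 - 6.82*r^2 - 3.53*r - 2.94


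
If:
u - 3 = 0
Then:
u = 3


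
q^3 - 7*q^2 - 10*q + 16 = (q - 8)*(q - 1)*(q + 2)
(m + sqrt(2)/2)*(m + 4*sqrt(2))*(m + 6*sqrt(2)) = m^3 + 21*sqrt(2)*m^2/2 + 58*m + 24*sqrt(2)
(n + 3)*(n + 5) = n^2 + 8*n + 15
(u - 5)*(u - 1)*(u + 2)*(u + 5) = u^4 + u^3 - 27*u^2 - 25*u + 50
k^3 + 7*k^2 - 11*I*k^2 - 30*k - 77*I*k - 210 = (k + 7)*(k - 6*I)*(k - 5*I)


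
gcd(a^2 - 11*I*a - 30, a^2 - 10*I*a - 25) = a - 5*I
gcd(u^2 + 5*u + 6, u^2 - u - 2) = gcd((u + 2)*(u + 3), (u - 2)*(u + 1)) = 1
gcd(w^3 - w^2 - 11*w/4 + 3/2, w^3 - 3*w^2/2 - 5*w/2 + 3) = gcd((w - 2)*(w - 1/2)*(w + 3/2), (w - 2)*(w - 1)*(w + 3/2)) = w^2 - w/2 - 3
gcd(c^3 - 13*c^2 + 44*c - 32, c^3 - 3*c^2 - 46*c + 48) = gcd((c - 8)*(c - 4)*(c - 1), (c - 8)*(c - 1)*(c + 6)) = c^2 - 9*c + 8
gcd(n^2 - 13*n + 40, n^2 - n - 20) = n - 5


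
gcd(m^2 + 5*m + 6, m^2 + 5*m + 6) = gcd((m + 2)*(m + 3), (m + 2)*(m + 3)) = m^2 + 5*m + 6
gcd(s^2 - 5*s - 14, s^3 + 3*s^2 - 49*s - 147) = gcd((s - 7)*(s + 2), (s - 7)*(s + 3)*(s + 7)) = s - 7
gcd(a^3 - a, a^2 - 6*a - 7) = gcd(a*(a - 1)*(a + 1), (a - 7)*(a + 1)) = a + 1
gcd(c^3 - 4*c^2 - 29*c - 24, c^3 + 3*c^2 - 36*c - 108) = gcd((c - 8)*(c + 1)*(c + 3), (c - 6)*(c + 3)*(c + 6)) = c + 3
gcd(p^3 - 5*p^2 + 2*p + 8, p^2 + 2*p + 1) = p + 1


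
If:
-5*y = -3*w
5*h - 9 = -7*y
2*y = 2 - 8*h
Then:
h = -2/23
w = 155/69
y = 31/23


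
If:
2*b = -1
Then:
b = -1/2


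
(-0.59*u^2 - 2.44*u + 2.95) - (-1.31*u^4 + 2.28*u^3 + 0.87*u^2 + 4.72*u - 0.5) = 1.31*u^4 - 2.28*u^3 - 1.46*u^2 - 7.16*u + 3.45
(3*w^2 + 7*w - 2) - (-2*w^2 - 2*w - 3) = 5*w^2 + 9*w + 1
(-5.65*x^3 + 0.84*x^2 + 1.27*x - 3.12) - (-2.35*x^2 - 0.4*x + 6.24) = -5.65*x^3 + 3.19*x^2 + 1.67*x - 9.36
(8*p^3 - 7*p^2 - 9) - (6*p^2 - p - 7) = 8*p^3 - 13*p^2 + p - 2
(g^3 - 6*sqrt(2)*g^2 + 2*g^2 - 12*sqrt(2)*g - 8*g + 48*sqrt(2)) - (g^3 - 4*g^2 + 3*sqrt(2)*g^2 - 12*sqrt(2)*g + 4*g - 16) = -9*sqrt(2)*g^2 + 6*g^2 - 12*g + 16 + 48*sqrt(2)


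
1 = 1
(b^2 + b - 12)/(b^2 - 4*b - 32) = (b - 3)/(b - 8)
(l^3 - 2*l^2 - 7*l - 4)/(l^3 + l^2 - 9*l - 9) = (l^2 - 3*l - 4)/(l^2 - 9)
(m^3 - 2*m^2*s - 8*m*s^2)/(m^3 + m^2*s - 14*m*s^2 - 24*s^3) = m/(m + 3*s)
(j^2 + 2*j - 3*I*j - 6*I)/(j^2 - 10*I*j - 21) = (j + 2)/(j - 7*I)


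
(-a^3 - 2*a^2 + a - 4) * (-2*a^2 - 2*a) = 2*a^5 + 6*a^4 + 2*a^3 + 6*a^2 + 8*a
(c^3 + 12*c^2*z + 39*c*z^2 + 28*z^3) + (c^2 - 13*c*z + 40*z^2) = c^3 + 12*c^2*z + c^2 + 39*c*z^2 - 13*c*z + 28*z^3 + 40*z^2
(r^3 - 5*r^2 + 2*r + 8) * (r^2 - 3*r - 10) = r^5 - 8*r^4 + 7*r^3 + 52*r^2 - 44*r - 80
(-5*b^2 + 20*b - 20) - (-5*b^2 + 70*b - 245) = 225 - 50*b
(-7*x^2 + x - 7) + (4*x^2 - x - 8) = -3*x^2 - 15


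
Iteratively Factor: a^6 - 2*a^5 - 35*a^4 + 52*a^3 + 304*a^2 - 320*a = (a - 4)*(a^5 + 2*a^4 - 27*a^3 - 56*a^2 + 80*a) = (a - 4)*(a - 1)*(a^4 + 3*a^3 - 24*a^2 - 80*a) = a*(a - 4)*(a - 1)*(a^3 + 3*a^2 - 24*a - 80) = a*(a - 5)*(a - 4)*(a - 1)*(a^2 + 8*a + 16) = a*(a - 5)*(a - 4)*(a - 1)*(a + 4)*(a + 4)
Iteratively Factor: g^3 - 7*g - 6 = (g + 2)*(g^2 - 2*g - 3) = (g + 1)*(g + 2)*(g - 3)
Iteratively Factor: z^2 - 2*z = (z)*(z - 2)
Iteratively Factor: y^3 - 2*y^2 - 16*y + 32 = (y - 4)*(y^2 + 2*y - 8) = (y - 4)*(y + 4)*(y - 2)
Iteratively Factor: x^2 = (x)*(x)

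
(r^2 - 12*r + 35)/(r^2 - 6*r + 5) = (r - 7)/(r - 1)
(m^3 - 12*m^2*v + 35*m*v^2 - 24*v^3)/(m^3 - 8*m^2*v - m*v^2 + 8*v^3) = (m - 3*v)/(m + v)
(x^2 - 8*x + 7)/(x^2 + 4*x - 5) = (x - 7)/(x + 5)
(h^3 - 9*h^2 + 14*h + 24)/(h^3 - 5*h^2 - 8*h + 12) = (h^2 - 3*h - 4)/(h^2 + h - 2)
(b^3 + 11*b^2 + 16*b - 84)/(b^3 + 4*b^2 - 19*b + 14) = (b + 6)/(b - 1)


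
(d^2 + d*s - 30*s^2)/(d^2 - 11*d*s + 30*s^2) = (-d - 6*s)/(-d + 6*s)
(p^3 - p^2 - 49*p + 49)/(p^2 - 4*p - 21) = (p^2 + 6*p - 7)/(p + 3)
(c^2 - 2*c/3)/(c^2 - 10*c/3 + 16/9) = 3*c/(3*c - 8)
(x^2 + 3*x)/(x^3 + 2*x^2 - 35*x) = (x + 3)/(x^2 + 2*x - 35)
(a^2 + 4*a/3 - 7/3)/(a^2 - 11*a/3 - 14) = (a - 1)/(a - 6)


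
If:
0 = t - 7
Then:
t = 7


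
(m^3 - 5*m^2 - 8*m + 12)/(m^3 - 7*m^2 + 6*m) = (m + 2)/m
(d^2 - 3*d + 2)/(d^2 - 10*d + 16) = (d - 1)/(d - 8)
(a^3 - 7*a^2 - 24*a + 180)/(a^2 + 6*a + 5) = (a^2 - 12*a + 36)/(a + 1)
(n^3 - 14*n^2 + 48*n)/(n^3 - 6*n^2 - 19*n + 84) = n*(n^2 - 14*n + 48)/(n^3 - 6*n^2 - 19*n + 84)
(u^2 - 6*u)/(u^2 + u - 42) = u/(u + 7)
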